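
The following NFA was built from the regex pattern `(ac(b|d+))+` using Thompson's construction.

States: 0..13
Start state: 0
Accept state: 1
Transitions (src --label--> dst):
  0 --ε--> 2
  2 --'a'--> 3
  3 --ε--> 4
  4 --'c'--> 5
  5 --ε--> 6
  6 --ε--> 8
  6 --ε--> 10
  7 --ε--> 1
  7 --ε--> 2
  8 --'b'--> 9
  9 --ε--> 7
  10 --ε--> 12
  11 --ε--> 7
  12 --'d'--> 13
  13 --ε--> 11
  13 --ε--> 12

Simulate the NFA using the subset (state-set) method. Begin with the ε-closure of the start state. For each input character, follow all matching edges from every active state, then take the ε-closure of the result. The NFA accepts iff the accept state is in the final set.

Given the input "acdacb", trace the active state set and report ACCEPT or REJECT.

Answer: ACCEPT

Trace:
S₀ = ε-closure({0}) = {0,2}
'a' @ 1: {3,4}
'c' @ 2: {5,6,8,10,12}
'd' @ 3: {1,2,7,11,12,13}  (accept∈set)
'a' @ 4: {3,4}
'c' @ 5: {5,6,8,10,12}
'b' @ 6: {1,2,7,9}  (accept∈set)
final: {1,2,7,9}; accept 1 in set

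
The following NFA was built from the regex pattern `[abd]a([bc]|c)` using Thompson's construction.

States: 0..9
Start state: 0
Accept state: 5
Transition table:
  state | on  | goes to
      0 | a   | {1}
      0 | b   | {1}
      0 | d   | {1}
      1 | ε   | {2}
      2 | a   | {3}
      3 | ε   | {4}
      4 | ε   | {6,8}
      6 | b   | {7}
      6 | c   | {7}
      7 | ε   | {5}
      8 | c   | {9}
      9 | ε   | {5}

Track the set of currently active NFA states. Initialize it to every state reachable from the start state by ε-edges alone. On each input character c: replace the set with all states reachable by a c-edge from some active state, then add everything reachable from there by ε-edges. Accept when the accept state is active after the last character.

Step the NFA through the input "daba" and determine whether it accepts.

initial (ε-close {0}): {0}
'd' @ 1: {1,2}
'a' @ 2: {3,4,6,8}
'b' @ 3: {5,7}  [accepting]
'a' @ 4: {}  — dead — no transitions
final: {}; accept 5 not in set

Answer: REJECT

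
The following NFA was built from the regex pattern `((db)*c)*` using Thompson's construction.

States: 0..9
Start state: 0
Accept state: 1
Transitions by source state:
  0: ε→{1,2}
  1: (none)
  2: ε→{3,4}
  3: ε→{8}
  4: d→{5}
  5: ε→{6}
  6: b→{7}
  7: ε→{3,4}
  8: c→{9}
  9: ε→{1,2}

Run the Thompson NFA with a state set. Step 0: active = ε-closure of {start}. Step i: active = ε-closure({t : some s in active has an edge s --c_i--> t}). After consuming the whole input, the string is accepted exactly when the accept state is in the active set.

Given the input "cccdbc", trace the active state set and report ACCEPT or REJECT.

Answer: ACCEPT

Steps:
initial (ε-close {0}): {0,1,2,3,4,8}
'c' @ 1: {1,2,3,4,8,9}  (accept∈set)
'c' @ 2: {1,2,3,4,8,9}  (accept∈set)
'c' @ 3: {1,2,3,4,8,9}  (accept∈set)
'd' @ 4: {5,6}
'b' @ 5: {3,4,7,8}
'c' @ 6: {1,2,3,4,8,9}  (accept∈set)
after full input: {1,2,3,4,8,9}  (accept=1 in)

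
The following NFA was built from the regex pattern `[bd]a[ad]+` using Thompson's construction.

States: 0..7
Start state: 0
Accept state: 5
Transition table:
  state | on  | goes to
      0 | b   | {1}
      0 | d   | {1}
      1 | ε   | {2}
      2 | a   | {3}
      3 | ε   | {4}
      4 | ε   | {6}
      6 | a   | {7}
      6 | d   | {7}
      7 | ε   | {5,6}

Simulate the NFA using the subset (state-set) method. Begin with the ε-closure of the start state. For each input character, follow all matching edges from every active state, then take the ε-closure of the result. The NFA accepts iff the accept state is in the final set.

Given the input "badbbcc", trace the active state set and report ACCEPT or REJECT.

Answer: REJECT

Derivation:
initial (ε-close {0}): {0}
'b' @ 1: {1,2}
'a' @ 2: {3,4,6}
'd' @ 3: {5,6,7}  (accept∈set)
'b' @ 4: {}  — state set empty
rest 'bcc' ignored (set empty)
final: {}; accept 5 not in set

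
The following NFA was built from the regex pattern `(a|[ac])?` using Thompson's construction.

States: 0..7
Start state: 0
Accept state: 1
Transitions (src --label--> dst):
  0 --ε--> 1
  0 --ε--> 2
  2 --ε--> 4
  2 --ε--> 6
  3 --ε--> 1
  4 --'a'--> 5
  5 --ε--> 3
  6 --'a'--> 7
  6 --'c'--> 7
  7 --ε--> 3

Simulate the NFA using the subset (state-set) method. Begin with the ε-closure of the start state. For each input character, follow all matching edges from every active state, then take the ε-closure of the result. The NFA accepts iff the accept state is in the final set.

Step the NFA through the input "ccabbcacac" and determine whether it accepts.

Answer: REJECT

Derivation:
initial (ε-close {0}): {0,1,2,4,6}
'c' @ 1: {1,3,7}  [accepting]
'c' @ 2: {}  — state set empty
rest 'abbcacac' ignored (set empty)
end set {} — state 1 not in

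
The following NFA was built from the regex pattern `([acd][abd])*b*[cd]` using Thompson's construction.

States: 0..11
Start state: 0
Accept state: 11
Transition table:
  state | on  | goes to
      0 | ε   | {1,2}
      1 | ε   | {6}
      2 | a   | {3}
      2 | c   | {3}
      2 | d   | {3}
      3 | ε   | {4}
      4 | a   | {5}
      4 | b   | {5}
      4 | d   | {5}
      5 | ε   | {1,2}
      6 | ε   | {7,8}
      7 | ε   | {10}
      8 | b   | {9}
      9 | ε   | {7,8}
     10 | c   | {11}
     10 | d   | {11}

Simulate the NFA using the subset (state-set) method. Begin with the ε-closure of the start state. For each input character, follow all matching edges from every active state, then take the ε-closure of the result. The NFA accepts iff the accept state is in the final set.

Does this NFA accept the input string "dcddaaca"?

S₀ = ε-closure({0}) = {0,1,2,6,7,8,10}
'd' @ 1: {3,4,11}  (accept∈set)
'c' @ 2: {}  — state set empty
rest 'ddaaca' ignored (set empty)
after full input: {}  (accept=11 not in)

Answer: REJECT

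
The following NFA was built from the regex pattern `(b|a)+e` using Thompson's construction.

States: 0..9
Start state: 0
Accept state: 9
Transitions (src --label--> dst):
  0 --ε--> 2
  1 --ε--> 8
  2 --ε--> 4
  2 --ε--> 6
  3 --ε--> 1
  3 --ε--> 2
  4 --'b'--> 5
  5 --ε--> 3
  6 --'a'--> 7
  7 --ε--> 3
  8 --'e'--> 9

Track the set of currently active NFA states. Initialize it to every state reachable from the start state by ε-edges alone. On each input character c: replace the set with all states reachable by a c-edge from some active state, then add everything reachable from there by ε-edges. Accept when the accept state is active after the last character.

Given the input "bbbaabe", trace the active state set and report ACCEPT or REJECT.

initial (ε-close {0}): {0,2,4,6}
'b' @ 1: {1,2,3,4,5,6,8}
'b' @ 2: {1,2,3,4,5,6,8}
'b' @ 3: {1,2,3,4,5,6,8}
'a' @ 4: {1,2,3,4,6,7,8}
'a' @ 5: {1,2,3,4,6,7,8}
'b' @ 6: {1,2,3,4,5,6,8}
'e' @ 7: {9}  ✓accept
end set {9} — state 9 in

Answer: ACCEPT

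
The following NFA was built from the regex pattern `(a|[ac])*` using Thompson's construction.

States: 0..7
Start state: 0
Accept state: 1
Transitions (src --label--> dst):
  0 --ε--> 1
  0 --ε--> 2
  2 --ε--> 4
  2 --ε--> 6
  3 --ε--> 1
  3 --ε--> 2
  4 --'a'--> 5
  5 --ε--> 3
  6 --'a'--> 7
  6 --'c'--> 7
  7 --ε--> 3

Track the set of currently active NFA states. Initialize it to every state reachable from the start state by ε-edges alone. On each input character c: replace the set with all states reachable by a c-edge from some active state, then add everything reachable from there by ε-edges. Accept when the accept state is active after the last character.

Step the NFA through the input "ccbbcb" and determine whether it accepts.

start: ε-closure({0}) = {0,1,2,4,6}
'c' @ 1: {1,2,3,4,6,7}  [accepting]
'c' @ 2: {1,2,3,4,6,7}  [accepting]
'b' @ 3: {}  — dead — no transitions
rest 'bcb' ignored (set empty)
end set {} — state 1 not in

Answer: REJECT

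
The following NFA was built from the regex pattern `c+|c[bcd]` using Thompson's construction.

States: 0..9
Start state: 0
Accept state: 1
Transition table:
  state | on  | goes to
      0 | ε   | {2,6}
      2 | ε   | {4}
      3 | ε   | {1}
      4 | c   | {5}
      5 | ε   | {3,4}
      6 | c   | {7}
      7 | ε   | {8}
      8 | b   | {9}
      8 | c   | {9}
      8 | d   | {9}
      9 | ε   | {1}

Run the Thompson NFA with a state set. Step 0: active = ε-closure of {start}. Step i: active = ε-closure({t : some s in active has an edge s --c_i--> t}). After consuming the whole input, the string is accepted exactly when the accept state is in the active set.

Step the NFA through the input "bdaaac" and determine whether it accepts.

S₀ = ε-closure({0}) = {0,2,4,6}
'b' @ 1: {}  — dead — no transitions
rest 'daaac' ignored (set empty)
end set {} — state 1 not in

Answer: REJECT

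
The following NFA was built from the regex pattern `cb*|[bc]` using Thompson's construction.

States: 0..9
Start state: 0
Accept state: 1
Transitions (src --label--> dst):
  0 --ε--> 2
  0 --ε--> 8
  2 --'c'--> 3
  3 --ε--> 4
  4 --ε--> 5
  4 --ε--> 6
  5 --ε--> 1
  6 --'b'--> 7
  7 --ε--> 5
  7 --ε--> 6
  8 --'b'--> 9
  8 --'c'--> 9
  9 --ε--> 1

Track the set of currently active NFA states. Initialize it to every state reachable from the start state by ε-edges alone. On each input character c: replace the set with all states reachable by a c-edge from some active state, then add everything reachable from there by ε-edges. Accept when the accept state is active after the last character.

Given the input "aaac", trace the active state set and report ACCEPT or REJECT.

Answer: REJECT

Derivation:
S₀ = ε-closure({0}) = {0,2,8}
'a' @ 1: {}  — state set empty
rest 'aac' ignored (set empty)
end set {} — state 1 not in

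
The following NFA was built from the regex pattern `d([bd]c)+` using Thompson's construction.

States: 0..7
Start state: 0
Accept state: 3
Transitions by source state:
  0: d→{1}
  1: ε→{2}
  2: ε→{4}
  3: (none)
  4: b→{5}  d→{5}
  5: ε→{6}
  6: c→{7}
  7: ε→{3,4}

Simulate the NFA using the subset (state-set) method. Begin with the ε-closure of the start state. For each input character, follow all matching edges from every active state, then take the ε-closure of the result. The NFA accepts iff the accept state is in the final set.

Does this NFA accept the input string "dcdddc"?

Answer: REJECT

Derivation:
initial (ε-close {0}): {0}
'd' @ 1: {1,2,4}
'c' @ 2: {}  — state set empty
rest 'dddc' ignored (set empty)
after full input: {}  (accept=3 not in)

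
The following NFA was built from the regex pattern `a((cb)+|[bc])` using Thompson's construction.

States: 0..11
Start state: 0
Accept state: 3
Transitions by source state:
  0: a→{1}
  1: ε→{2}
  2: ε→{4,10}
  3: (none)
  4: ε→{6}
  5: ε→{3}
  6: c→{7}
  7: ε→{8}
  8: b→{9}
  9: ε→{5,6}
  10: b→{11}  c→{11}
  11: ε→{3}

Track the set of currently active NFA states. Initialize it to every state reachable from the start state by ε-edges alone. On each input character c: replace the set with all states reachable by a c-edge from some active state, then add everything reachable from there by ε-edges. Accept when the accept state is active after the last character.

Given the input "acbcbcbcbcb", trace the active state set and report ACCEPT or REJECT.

Answer: ACCEPT

Derivation:
initial (ε-close {0}): {0}
'a' @ 1: {1,2,4,6,10}
'c' @ 2: {3,7,8,11}  ✓accept
'b' @ 3: {3,5,6,9}  ✓accept
'c' @ 4: {7,8}
'b' @ 5: {3,5,6,9}  ✓accept
'c' @ 6: {7,8}
'b' @ 7: {3,5,6,9}  ✓accept
'c' @ 8: {7,8}
'b' @ 9: {3,5,6,9}  ✓accept
'c' @ 10: {7,8}
'b' @ 11: {3,5,6,9}  ✓accept
after full input: {3,5,6,9}  (accept=3 in)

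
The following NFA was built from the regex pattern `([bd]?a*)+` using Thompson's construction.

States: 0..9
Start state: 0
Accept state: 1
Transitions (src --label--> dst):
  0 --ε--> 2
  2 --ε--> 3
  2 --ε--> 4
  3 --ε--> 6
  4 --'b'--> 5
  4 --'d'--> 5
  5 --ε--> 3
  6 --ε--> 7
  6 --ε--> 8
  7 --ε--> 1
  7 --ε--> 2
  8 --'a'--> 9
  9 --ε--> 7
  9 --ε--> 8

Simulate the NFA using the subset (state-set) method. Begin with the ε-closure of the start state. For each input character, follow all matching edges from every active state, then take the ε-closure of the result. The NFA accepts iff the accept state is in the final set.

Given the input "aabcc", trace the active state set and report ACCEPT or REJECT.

start: ε-closure({0}) = {0,1,2,3,4,6,7,8}
'a' @ 1: {1,2,3,4,6,7,8,9}  [accepting]
'a' @ 2: {1,2,3,4,6,7,8,9}  [accepting]
'b' @ 3: {1,2,3,4,5,6,7,8}  [accepting]
'c' @ 4: {}  — state set empty
rest 'c' ignored (set empty)
end set {} — state 1 not in

Answer: REJECT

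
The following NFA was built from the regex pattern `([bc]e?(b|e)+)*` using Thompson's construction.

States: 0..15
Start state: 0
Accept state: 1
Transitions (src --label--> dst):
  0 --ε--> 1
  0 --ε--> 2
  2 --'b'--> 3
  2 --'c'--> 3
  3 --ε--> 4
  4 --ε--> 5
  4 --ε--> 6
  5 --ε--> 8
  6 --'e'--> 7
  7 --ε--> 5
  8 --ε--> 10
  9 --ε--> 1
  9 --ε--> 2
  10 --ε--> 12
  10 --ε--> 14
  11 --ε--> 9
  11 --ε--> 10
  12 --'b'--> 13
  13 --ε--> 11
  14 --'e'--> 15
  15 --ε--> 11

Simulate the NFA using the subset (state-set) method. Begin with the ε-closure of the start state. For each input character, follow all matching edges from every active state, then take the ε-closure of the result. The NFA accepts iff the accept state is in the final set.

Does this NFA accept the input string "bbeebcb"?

Answer: ACCEPT

Derivation:
S₀ = ε-closure({0}) = {0,1,2}
'b' @ 1: {3,4,5,6,8,10,12,14}
'b' @ 2: {1,2,9,10,11,12,13,14}  [accepting]
'e' @ 3: {1,2,9,10,11,12,14,15}  [accepting]
'e' @ 4: {1,2,9,10,11,12,14,15}  [accepting]
'b' @ 5: {1,2,3,4,5,6,8,9,10,11,12,13,14}  [accepting]
'c' @ 6: {3,4,5,6,8,10,12,14}
'b' @ 7: {1,2,9,10,11,12,13,14}  [accepting]
final: {1,2,9,10,11,12,13,14}; accept 1 in set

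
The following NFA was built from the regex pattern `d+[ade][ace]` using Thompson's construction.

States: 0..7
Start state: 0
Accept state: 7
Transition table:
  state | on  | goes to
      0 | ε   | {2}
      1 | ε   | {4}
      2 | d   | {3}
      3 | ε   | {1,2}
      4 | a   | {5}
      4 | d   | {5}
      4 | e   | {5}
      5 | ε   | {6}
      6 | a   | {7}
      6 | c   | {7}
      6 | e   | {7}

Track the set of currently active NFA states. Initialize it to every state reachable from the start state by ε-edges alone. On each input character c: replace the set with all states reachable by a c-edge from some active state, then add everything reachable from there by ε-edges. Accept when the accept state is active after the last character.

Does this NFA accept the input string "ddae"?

Answer: ACCEPT

Derivation:
S₀ = ε-closure({0}) = {0,2}
'd' @ 1: {1,2,3,4}
'd' @ 2: {1,2,3,4,5,6}
'a' @ 3: {5,6,7}  [accepting]
'e' @ 4: {7}  [accepting]
after full input: {7}  (accept=7 in)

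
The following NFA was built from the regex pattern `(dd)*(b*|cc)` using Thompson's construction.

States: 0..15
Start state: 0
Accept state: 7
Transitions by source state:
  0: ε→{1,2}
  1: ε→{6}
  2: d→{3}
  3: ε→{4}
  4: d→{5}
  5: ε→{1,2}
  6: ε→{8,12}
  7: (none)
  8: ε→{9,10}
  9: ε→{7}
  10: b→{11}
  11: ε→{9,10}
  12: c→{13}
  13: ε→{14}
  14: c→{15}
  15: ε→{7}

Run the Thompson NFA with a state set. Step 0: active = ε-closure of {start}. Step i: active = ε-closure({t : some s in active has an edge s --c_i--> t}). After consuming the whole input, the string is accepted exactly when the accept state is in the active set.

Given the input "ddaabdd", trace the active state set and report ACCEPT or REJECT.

Answer: REJECT

Steps:
start: ε-closure({0}) = {0,1,2,6,7,8,9,10,12}
'd' @ 1: {3,4}
'd' @ 2: {1,2,5,6,7,8,9,10,12}  (accept∈set)
'a' @ 3: {}  — no active states
rest 'abdd' ignored (set empty)
end set {} — state 7 not in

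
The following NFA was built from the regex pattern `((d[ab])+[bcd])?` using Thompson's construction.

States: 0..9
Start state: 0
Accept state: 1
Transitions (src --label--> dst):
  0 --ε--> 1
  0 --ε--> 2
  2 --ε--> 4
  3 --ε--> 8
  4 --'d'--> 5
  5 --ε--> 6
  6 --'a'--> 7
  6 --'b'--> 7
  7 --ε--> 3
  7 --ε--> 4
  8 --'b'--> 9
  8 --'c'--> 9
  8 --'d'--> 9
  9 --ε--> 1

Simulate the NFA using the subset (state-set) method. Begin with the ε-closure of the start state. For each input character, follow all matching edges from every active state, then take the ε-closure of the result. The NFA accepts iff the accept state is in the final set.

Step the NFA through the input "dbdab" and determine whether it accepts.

Answer: ACCEPT

Steps:
start: ε-closure({0}) = {0,1,2,4}
'd' @ 1: {5,6}
'b' @ 2: {3,4,7,8}
'd' @ 3: {1,5,6,9}  (accept∈set)
'a' @ 4: {3,4,7,8}
'b' @ 5: {1,9}  (accept∈set)
end set {1,9} — state 1 in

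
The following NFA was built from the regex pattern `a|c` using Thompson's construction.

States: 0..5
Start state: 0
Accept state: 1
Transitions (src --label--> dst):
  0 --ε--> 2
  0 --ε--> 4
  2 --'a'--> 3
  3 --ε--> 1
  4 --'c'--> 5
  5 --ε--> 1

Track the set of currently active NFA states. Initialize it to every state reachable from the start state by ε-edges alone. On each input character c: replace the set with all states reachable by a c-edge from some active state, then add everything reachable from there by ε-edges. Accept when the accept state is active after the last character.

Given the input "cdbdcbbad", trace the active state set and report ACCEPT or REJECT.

Answer: REJECT

Steps:
start: ε-closure({0}) = {0,2,4}
'c' @ 1: {1,5}  [accepting]
'd' @ 2: {}  — dead — no transitions
rest 'bdcbbad' ignored (set empty)
final: {}; accept 1 not in set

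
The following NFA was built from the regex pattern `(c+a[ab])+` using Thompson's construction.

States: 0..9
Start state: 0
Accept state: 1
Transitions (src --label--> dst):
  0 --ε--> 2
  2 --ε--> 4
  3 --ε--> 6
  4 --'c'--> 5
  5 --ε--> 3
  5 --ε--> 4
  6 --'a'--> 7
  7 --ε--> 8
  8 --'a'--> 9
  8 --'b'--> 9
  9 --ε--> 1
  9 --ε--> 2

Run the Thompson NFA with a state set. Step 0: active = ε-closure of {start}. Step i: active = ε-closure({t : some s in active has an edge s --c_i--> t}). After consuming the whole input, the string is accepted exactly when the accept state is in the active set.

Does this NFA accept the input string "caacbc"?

Answer: REJECT

Steps:
S₀ = ε-closure({0}) = {0,2,4}
'c' @ 1: {3,4,5,6}
'a' @ 2: {7,8}
'a' @ 3: {1,2,4,9}  ✓accept
'c' @ 4: {3,4,5,6}
'b' @ 5: {}  — state set empty
rest 'c' ignored (set empty)
final: {}; accept 1 not in set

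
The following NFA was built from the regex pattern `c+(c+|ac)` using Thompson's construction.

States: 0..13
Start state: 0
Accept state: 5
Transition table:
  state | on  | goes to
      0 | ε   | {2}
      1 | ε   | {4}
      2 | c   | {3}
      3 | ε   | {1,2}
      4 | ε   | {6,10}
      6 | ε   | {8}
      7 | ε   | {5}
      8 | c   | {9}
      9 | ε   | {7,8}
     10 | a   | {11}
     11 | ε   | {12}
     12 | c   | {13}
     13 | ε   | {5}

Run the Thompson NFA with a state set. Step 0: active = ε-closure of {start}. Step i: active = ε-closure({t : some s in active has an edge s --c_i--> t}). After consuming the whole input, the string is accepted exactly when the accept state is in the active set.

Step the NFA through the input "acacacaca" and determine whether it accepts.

Answer: REJECT

Trace:
initial (ε-close {0}): {0,2}
'a' @ 1: {}  — dead — no transitions
rest 'cacacaca' ignored (set empty)
final: {}; accept 5 not in set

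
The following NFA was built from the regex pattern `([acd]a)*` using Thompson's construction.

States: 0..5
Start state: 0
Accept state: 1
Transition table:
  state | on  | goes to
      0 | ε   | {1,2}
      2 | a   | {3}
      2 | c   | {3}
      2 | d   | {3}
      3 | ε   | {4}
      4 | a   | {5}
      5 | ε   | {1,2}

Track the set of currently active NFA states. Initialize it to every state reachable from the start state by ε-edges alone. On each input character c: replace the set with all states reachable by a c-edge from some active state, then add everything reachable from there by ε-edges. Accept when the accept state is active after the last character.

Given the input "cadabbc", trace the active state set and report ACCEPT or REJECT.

Answer: REJECT

Trace:
S₀ = ε-closure({0}) = {0,1,2}
'c' @ 1: {3,4}
'a' @ 2: {1,2,5}  [accepting]
'd' @ 3: {3,4}
'a' @ 4: {1,2,5}  [accepting]
'b' @ 5: {}  — dead — no transitions
rest 'bc' ignored (set empty)
after full input: {}  (accept=1 not in)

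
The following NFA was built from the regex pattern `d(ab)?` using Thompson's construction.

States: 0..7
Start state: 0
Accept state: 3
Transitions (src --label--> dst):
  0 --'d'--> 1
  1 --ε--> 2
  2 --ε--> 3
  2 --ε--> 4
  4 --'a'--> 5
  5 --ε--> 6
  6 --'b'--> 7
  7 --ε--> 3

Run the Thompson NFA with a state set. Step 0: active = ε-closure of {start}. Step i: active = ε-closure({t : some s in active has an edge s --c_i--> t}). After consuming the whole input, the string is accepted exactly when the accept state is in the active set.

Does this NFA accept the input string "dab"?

Answer: ACCEPT

Steps:
S₀ = ε-closure({0}) = {0}
'd' @ 1: {1,2,3,4}  [accepting]
'a' @ 2: {5,6}
'b' @ 3: {3,7}  [accepting]
end set {3,7} — state 3 in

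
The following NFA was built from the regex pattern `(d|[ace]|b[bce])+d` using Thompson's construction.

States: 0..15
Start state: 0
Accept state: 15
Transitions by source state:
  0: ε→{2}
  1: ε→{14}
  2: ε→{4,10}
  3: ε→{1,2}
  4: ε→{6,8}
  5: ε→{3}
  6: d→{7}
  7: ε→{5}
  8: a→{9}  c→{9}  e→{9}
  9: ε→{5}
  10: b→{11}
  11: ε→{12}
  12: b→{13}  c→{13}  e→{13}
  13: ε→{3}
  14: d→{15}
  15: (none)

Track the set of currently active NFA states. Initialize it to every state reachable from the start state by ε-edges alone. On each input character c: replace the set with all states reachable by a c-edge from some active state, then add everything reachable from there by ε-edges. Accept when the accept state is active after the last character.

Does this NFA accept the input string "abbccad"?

initial (ε-close {0}): {0,2,4,6,8,10}
'a' @ 1: {1,2,3,4,5,6,8,9,10,14}
'b' @ 2: {11,12}
'b' @ 3: {1,2,3,4,6,8,10,13,14}
'c' @ 4: {1,2,3,4,5,6,8,9,10,14}
'c' @ 5: {1,2,3,4,5,6,8,9,10,14}
'a' @ 6: {1,2,3,4,5,6,8,9,10,14}
'd' @ 7: {1,2,3,4,5,6,7,8,10,14,15}  (accept∈set)
final: {1,2,3,4,5,6,7,8,10,14,15}; accept 15 in set

Answer: ACCEPT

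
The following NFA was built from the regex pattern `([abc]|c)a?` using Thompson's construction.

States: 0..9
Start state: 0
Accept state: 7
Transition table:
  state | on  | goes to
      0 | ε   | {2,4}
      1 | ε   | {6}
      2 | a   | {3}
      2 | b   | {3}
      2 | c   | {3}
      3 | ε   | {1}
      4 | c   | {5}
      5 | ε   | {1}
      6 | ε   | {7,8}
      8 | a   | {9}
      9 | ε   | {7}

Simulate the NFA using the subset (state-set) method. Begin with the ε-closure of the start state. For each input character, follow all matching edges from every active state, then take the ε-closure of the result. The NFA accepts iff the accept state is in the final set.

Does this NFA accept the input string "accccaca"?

Answer: REJECT

Steps:
start: ε-closure({0}) = {0,2,4}
'a' @ 1: {1,3,6,7,8}  [accepting]
'c' @ 2: {}  — no active states
rest 'cccaca' ignored (set empty)
after full input: {}  (accept=7 not in)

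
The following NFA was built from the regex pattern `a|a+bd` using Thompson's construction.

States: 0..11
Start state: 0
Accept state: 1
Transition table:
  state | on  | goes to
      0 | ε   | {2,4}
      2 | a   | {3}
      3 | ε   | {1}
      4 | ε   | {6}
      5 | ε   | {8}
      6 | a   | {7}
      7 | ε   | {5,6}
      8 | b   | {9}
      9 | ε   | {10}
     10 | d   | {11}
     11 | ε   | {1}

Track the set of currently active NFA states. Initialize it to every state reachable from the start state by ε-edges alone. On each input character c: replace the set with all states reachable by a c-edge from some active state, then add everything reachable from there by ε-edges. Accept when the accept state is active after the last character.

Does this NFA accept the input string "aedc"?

S₀ = ε-closure({0}) = {0,2,4,6}
'a' @ 1: {1,3,5,6,7,8}  (accept∈set)
'e' @ 2: {}  — state set empty
rest 'dc' ignored (set empty)
end set {} — state 1 not in

Answer: REJECT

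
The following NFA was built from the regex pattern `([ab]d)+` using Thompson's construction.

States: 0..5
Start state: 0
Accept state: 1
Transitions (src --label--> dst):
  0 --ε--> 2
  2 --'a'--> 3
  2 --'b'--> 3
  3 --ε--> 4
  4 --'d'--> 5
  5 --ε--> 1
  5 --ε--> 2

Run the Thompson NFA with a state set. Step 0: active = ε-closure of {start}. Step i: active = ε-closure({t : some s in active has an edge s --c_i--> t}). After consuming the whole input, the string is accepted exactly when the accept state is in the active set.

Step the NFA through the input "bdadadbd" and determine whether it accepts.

start: ε-closure({0}) = {0,2}
'b' @ 1: {3,4}
'd' @ 2: {1,2,5}  ✓accept
'a' @ 3: {3,4}
'd' @ 4: {1,2,5}  ✓accept
'a' @ 5: {3,4}
'd' @ 6: {1,2,5}  ✓accept
'b' @ 7: {3,4}
'd' @ 8: {1,2,5}  ✓accept
end set {1,2,5} — state 1 in

Answer: ACCEPT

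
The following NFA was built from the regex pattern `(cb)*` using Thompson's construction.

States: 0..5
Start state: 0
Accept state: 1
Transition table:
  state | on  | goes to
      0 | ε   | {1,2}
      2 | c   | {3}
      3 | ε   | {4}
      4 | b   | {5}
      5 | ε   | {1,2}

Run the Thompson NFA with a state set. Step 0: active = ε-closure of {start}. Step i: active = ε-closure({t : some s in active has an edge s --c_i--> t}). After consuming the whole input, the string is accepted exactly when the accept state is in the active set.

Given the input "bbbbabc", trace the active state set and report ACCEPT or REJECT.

Answer: REJECT

Steps:
start: ε-closure({0}) = {0,1,2}
'b' @ 1: {}  — dead — no transitions
rest 'bbbabc' ignored (set empty)
final: {}; accept 1 not in set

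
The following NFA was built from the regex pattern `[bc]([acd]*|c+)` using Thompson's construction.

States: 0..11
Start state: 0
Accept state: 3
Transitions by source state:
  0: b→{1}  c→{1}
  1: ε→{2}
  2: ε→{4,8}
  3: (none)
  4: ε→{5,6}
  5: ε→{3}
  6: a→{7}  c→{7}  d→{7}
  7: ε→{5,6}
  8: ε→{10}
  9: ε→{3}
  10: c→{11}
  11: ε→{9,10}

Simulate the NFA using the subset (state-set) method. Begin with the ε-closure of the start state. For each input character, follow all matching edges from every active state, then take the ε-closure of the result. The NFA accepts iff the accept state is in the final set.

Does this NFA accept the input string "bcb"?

Answer: REJECT

Steps:
start: ε-closure({0}) = {0}
'b' @ 1: {1,2,3,4,5,6,8,10}  ✓accept
'c' @ 2: {3,5,6,7,9,10,11}  ✓accept
'b' @ 3: {}  — state set empty
end set {} — state 3 not in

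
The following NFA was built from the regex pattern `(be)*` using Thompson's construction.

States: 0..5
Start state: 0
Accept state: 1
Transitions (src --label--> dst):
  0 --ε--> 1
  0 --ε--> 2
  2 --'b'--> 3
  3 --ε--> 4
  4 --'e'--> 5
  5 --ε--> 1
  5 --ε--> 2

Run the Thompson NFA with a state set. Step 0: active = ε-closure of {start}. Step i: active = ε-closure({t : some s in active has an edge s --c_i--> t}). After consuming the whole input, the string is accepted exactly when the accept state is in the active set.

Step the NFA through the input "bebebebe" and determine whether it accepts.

Answer: ACCEPT

Derivation:
start: ε-closure({0}) = {0,1,2}
'b' @ 1: {3,4}
'e' @ 2: {1,2,5}  (accept∈set)
'b' @ 3: {3,4}
'e' @ 4: {1,2,5}  (accept∈set)
'b' @ 5: {3,4}
'e' @ 6: {1,2,5}  (accept∈set)
'b' @ 7: {3,4}
'e' @ 8: {1,2,5}  (accept∈set)
end set {1,2,5} — state 1 in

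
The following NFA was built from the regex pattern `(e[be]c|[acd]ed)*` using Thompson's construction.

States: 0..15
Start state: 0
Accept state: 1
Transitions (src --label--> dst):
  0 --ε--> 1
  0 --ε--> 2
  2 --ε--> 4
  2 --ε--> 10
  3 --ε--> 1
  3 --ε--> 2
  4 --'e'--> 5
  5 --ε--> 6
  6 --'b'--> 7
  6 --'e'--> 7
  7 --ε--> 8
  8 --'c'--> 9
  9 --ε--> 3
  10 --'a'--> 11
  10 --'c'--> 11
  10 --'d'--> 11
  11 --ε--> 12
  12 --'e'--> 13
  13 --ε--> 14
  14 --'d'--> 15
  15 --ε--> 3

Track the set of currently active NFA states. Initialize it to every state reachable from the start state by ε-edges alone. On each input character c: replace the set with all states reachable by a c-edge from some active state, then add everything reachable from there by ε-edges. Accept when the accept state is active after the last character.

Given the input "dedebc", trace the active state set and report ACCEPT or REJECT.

S₀ = ε-closure({0}) = {0,1,2,4,10}
'd' @ 1: {11,12}
'e' @ 2: {13,14}
'd' @ 3: {1,2,3,4,10,15}  (accept∈set)
'e' @ 4: {5,6}
'b' @ 5: {7,8}
'c' @ 6: {1,2,3,4,9,10}  (accept∈set)
end set {1,2,3,4,9,10} — state 1 in

Answer: ACCEPT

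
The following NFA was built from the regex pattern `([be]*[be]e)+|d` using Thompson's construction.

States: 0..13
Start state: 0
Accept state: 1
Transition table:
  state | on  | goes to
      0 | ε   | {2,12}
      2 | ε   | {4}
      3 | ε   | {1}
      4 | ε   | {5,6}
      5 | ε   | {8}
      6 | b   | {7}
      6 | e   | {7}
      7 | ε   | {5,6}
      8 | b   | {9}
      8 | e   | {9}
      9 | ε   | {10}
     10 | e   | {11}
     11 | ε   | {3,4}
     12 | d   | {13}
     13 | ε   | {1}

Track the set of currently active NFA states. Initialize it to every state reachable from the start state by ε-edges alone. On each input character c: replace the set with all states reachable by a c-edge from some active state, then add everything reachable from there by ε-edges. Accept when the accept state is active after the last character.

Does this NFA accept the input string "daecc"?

initial (ε-close {0}): {0,2,4,5,6,8,12}
'd' @ 1: {1,13}  ✓accept
'a' @ 2: {}  — dead — no transitions
rest 'ecc' ignored (set empty)
after full input: {}  (accept=1 not in)

Answer: REJECT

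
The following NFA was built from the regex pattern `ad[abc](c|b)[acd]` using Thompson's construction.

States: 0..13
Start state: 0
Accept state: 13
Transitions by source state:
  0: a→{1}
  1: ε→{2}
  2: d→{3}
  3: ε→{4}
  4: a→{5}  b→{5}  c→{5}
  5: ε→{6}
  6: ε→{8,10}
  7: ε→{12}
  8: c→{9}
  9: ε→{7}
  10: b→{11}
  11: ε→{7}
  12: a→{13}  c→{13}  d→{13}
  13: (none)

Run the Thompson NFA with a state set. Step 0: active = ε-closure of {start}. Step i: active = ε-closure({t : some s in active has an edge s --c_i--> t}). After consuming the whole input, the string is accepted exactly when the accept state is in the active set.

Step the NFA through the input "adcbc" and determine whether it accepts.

S₀ = ε-closure({0}) = {0}
'a' @ 1: {1,2}
'd' @ 2: {3,4}
'c' @ 3: {5,6,8,10}
'b' @ 4: {7,11,12}
'c' @ 5: {13}  (accept∈set)
final: {13}; accept 13 in set

Answer: ACCEPT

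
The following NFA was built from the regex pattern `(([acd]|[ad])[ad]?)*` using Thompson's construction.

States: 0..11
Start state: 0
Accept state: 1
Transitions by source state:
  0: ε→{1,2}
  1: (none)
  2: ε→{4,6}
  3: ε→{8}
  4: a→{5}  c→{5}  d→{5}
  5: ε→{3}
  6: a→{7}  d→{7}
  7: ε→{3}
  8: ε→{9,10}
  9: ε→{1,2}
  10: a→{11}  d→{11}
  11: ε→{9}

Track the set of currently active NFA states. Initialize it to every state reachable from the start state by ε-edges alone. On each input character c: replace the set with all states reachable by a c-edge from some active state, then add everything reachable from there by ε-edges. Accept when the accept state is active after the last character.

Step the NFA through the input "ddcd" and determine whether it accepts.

S₀ = ε-closure({0}) = {0,1,2,4,6}
'd' @ 1: {1,2,3,4,5,6,7,8,9,10}  [accepting]
'd' @ 2: {1,2,3,4,5,6,7,8,9,10,11}  [accepting]
'c' @ 3: {1,2,3,4,5,6,8,9,10}  [accepting]
'd' @ 4: {1,2,3,4,5,6,7,8,9,10,11}  [accepting]
end set {1,2,3,4,5,6,7,8,9,10,11} — state 1 in

Answer: ACCEPT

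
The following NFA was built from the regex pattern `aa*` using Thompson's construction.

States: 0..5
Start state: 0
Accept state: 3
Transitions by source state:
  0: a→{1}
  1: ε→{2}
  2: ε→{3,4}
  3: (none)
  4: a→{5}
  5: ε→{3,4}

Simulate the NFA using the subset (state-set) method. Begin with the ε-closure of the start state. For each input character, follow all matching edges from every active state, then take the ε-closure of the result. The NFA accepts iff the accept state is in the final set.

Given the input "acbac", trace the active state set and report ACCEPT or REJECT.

S₀ = ε-closure({0}) = {0}
'a' @ 1: {1,2,3,4}  ✓accept
'c' @ 2: {}  — dead — no transitions
rest 'bac' ignored (set empty)
after full input: {}  (accept=3 not in)

Answer: REJECT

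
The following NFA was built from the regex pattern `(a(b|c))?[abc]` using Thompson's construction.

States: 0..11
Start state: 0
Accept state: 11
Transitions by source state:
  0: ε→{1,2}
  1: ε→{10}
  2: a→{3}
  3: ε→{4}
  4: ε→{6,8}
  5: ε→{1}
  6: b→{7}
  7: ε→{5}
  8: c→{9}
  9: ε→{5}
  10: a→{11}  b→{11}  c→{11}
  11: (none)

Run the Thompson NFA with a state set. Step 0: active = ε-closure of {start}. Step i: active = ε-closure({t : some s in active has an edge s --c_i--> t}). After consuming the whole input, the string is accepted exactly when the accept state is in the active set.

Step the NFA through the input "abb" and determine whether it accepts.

Answer: ACCEPT

Steps:
initial (ε-close {0}): {0,1,2,10}
'a' @ 1: {3,4,6,8,11}  ✓accept
'b' @ 2: {1,5,7,10}
'b' @ 3: {11}  ✓accept
final: {11}; accept 11 in set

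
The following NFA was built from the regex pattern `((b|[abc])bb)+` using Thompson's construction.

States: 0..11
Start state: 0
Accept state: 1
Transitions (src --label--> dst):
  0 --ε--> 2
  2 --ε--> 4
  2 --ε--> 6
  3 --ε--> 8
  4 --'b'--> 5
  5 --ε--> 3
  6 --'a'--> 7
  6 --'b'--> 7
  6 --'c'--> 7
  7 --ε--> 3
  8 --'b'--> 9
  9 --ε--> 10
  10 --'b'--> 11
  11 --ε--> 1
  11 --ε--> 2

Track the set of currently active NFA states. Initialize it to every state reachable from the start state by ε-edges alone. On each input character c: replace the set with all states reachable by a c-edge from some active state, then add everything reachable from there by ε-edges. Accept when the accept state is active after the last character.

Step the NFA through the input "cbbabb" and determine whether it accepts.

Answer: ACCEPT

Derivation:
start: ε-closure({0}) = {0,2,4,6}
'c' @ 1: {3,7,8}
'b' @ 2: {9,10}
'b' @ 3: {1,2,4,6,11}  [accepting]
'a' @ 4: {3,7,8}
'b' @ 5: {9,10}
'b' @ 6: {1,2,4,6,11}  [accepting]
after full input: {1,2,4,6,11}  (accept=1 in)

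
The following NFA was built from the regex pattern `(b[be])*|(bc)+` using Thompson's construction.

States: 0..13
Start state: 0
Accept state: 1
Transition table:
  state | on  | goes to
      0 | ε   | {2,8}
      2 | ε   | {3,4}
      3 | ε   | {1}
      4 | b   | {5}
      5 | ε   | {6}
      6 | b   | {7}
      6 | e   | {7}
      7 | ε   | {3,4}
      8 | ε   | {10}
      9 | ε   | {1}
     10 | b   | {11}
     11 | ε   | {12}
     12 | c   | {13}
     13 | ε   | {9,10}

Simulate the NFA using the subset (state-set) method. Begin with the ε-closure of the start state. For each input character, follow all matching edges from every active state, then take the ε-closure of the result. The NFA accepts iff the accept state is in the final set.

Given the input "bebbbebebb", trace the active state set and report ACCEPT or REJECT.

Answer: ACCEPT

Steps:
S₀ = ε-closure({0}) = {0,1,2,3,4,8,10}
'b' @ 1: {5,6,11,12}
'e' @ 2: {1,3,4,7}  (accept∈set)
'b' @ 3: {5,6}
'b' @ 4: {1,3,4,7}  (accept∈set)
'b' @ 5: {5,6}
'e' @ 6: {1,3,4,7}  (accept∈set)
'b' @ 7: {5,6}
'e' @ 8: {1,3,4,7}  (accept∈set)
'b' @ 9: {5,6}
'b' @ 10: {1,3,4,7}  (accept∈set)
end set {1,3,4,7} — state 1 in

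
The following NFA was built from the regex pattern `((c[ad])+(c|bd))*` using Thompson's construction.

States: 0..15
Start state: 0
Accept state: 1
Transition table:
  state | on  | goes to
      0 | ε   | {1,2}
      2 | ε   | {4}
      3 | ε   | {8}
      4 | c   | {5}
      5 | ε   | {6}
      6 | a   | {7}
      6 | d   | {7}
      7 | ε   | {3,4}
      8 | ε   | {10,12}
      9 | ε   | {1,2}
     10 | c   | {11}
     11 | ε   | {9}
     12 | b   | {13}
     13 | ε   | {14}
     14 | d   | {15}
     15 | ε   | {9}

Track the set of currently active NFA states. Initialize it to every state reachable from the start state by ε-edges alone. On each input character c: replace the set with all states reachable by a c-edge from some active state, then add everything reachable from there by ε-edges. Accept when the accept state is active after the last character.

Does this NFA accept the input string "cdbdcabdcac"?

initial (ε-close {0}): {0,1,2,4}
'c' @ 1: {5,6}
'd' @ 2: {3,4,7,8,10,12}
'b' @ 3: {13,14}
'd' @ 4: {1,2,4,9,15}  (accept∈set)
'c' @ 5: {5,6}
'a' @ 6: {3,4,7,8,10,12}
'b' @ 7: {13,14}
'd' @ 8: {1,2,4,9,15}  (accept∈set)
'c' @ 9: {5,6}
'a' @ 10: {3,4,7,8,10,12}
'c' @ 11: {1,2,4,5,6,9,11}  (accept∈set)
final: {1,2,4,5,6,9,11}; accept 1 in set

Answer: ACCEPT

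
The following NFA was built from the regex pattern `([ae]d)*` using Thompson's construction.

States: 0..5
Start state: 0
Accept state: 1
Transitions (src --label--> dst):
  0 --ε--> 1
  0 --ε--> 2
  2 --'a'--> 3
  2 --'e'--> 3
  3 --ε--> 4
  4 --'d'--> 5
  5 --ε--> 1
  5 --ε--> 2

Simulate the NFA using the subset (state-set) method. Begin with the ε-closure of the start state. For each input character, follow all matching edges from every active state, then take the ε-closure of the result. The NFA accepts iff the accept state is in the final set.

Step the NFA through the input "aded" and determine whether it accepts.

initial (ε-close {0}): {0,1,2}
'a' @ 1: {3,4}
'd' @ 2: {1,2,5}  [accepting]
'e' @ 3: {3,4}
'd' @ 4: {1,2,5}  [accepting]
after full input: {1,2,5}  (accept=1 in)

Answer: ACCEPT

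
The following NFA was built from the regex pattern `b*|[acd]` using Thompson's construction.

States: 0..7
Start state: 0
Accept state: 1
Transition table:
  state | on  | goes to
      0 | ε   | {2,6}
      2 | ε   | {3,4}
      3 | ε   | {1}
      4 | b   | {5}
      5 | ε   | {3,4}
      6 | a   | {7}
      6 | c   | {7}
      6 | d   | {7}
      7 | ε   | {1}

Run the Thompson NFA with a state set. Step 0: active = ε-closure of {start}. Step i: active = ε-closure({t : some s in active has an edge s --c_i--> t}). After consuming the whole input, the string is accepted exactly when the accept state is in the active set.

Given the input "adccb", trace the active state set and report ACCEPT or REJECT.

S₀ = ε-closure({0}) = {0,1,2,3,4,6}
'a' @ 1: {1,7}  ✓accept
'd' @ 2: {}  — dead — no transitions
rest 'ccb' ignored (set empty)
after full input: {}  (accept=1 not in)

Answer: REJECT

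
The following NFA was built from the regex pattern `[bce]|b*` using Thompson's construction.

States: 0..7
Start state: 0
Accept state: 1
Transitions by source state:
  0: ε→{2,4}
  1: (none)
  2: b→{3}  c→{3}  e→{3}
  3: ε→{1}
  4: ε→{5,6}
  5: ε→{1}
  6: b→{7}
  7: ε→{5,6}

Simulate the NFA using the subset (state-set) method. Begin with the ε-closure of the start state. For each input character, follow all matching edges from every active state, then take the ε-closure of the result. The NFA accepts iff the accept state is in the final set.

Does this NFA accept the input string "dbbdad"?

S₀ = ε-closure({0}) = {0,1,2,4,5,6}
'd' @ 1: {}  — state set empty
rest 'bbdad' ignored (set empty)
end set {} — state 1 not in

Answer: REJECT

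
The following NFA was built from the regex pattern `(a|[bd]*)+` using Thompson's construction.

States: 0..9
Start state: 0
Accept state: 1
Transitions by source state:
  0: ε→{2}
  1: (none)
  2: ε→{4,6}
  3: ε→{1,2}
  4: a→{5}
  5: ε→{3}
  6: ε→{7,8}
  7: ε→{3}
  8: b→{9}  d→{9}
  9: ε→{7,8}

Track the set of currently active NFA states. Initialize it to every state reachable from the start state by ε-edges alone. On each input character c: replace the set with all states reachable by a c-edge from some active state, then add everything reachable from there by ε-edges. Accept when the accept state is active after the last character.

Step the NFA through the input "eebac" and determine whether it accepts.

start: ε-closure({0}) = {0,1,2,3,4,6,7,8}
'e' @ 1: {}  — dead — no transitions
rest 'ebac' ignored (set empty)
final: {}; accept 1 not in set

Answer: REJECT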